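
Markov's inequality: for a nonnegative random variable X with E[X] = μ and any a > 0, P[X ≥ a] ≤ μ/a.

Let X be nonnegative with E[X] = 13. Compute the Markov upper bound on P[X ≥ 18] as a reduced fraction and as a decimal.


μ = E[X] = 13, a = 18.
Markov: P[X ≥ 18] ≤ μ/a = (13)/18 = 13/18.
Numerically: ≈ 0.7222.
(Since a = 18 > μ = 13.0000, the bound 13/18 is < 1 and informative.)

P[X ≥ 18] ≤ 13/18 ≈ 0.7222.


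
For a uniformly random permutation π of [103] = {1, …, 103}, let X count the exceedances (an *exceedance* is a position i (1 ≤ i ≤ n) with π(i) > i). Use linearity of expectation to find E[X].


Write X = Σ_{i=1}^{103} X_i, where X_i = 1_{π(i) > i}.
For each fixed i, π(i) is uniform over {1, …, 103} (marginal of a uniform permutation), so P[π(i) > i] = (n − i)/n. Summing: Σ_{i=1}^{103} (n − i)/n = (0 + 1 + … + 102)/103 = 103(103 − 1)/(2·103) = (103 − 1)/2.
Hence E[X] = Σ_{i=1}^{103} (103 − i)/103 = 51 ≈ 51.0000.

E[X] = 51 = 51.0000.


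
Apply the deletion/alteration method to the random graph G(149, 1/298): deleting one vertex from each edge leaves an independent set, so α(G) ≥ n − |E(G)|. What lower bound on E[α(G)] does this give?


E[|E(G)|] = C(149, 2)·p = 11026 · (1/298) = 37.
E[α(G)] ≥ n − E[|E(G)|] = 149 − 37 = 112.
Numerically: ≈ 112.000.
(This is only a lower bound; the true E[α(G)] may be larger.)

E[α(G)] ≥ 112 ≈ 112.000.


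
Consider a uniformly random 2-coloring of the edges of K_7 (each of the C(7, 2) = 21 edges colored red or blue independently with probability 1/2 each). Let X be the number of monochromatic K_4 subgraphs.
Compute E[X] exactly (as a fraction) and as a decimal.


Let X = Σ_S X_S over the C(7, 4) = 35 subsets S of size 4, where X_S = 1 if the K_4 on S is monochromatic.
For a fixed S, the K_4 on S has C(4, 2) = 6 edges. P[all 6 edges red] = (1/2)^6, and likewise for blue, so P[monochromatic] = 2·(1/2)^6 = 2^{1 − 6} = 1/32.
By linearity of expectation: E[X] = C(7, 4) · 2^{1 − 6} = 35 · 1/32 = 35/32.
Numerically: E[X] ≈ 1.093750.

E[X] = C(7,4)·2^(1−C(4,2)) = 35/32 ≈ 1.093750.


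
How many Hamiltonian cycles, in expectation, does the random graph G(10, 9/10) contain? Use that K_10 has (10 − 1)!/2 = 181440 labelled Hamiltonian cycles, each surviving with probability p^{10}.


K_10 has (10 − 1)!/2 = 181440 labelled Hamiltonian cycles.
For each such Hamiltonian cycle H, let X_H = 1 if all 10 edges of H are present in G. Then P[X_H = 1] = p^{10} = (9/10)^{10} = 3486784401/10000000000.
Summing the indicators: E[X] = Σ_H E[X_H] = 181440 · p^{10} = 181440 · 3486784401/10000000000 = 1977006755367/31250000.
Numerically: E[X] ≈ 63264.

E[X] = 181440 · (9/10)^{10} = 1977006755367/31250000 ≈ 63264.


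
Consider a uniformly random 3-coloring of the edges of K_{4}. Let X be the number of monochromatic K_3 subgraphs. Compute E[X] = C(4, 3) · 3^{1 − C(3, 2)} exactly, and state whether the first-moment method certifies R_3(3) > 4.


E[X] = C(4, 3) · 3^{1 − 3} = 4 · 3^{−2} = 4/9.
As a reduced fraction: E[X] = 4/9 ≈ 0.444444.
Is E[X] < 1? YES.
Since E[X] < 1, there exists a 3-coloring of K_{4} with no monochromatic K_3; hence R_3(3) > 4.

E[X] = 4/9 ≈ 0.444444; E[X] < 1, so R_3(3) > 4.


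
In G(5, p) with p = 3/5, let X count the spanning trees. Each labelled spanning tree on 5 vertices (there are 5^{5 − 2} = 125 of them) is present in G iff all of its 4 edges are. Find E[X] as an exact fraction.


K_5 has 5^{5 − 2} = 125 labelled spanning trees.
For each such spanning tree H, let X_H = 1 if all 4 edges of H are present in G. Then P[X_H = 1] = p^{4} = (3/5)^{4} = 81/625.
By linearity: E[X] = Σ_H E[X_H] = 125 · p^{4} = 125 · 81/625 = 81/5.
Numerically: E[X] ≈ 16.2.

E[X] = 125 · (3/5)^{4} = 81/5 ≈ 16.2.


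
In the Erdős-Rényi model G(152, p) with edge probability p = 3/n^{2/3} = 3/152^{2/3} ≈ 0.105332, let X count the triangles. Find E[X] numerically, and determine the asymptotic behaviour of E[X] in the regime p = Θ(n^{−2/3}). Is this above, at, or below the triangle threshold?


Number of potential triangles: C(152, 3) = 573800.
Each occurs with probability p³ ≈ (0.105332)³ ≈ 1.16862881e-03.
By linearity: E[X] = C(152, 3)·p³ ≈ 573800 · 1.16862881e-03 ≈ 670.559211.
Since α = 2/3 < 1, p = c/n^{2/3} ≫ 1/n is above the triangle threshold p ~ 1/n. Asymptotically E[X] ~ (c³/6)·n^{3(1−α)} = (3³/6)·n^{1} → ∞; triangles are abundant w.h.p.

E[X] ≈ 670.559211; in regime p = Θ(1/n^{2/3}) E[X] diverges (above the triangle threshold p ~ 1/n).


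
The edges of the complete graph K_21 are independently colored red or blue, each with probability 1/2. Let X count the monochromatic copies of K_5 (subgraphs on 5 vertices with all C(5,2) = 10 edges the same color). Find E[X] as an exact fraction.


Let X = Σ_S X_S over the C(21, 5) = 20349 subsets S of size 5, where X_S = 1 if the K_5 on S is monochromatic.
For a fixed S, the K_5 on S has C(5, 2) = 10 edges. P[all 10 edges red] = (1/2)^10, and likewise for blue, so P[monochromatic] = 2·(1/2)^10 = 2^{1 − 10} = 1/512.
By linearity of expectation: E[X] = C(21, 5) · 2^{1 − 10} = 20349 · 1/512 = 20349/512.
Numerically: E[X] ≈ 39.744.

E[X] = C(21,5)·2^(1−C(5,2)) = 20349/512 ≈ 39.744.


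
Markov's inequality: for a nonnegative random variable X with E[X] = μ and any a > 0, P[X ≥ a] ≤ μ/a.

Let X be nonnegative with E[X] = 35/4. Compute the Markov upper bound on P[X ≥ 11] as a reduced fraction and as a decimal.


μ = E[X] = 35/4, a = 11.
Markov: P[X ≥ 11] ≤ μ/a = (35/4)/11 = 35/44.
Numerically: ≈ 0.79545.
(Since a = 11 > μ = 8.75000, the bound 35/44 is < 1 and informative.)

P[X ≥ 11] ≤ 35/44 ≈ 0.79545.


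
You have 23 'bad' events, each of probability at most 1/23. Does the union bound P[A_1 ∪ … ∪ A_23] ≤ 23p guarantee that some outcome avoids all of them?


Union bound: P[∪_{i=1}^{23} A_i] ≤ Σ_i P[A_i] ≤ 23·p = 23·(1/23) = 1.
Numerically: 1 ≈ 1.00000.
Is 1 < 1? NO.
Since the bound 1 is ≥ 1, the union bound is uninformative here; it does NOT by itself certify existence.

23·p = 1 ≈ 1.00000; existence NOT certified by the union bound.


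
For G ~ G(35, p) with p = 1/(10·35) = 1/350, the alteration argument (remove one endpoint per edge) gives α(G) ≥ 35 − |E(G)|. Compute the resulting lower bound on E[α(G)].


E[|E(G)|] = C(35, 2)·p = 595 · (1/350) = 17/10.
E[α(G)] ≥ n − E[|E(G)|] = 35 − 17/10 = 333/10.
Numerically: ≈ 33.3000.
(This is only a lower bound; the true E[α(G)] may be larger.)

E[α(G)] ≥ 333/10 ≈ 33.3000.


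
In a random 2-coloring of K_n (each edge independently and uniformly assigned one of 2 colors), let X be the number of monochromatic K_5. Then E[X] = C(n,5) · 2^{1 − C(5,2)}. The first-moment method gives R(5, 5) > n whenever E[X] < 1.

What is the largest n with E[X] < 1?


We need C(n, 5) · 2^{1 − 10} < 1, i.e. C(n, 5) < 2^{10 − 1} = 512.
Check values of n near the boundary:
  n = 5: C(5, 5) = 1; 1 < 512? YES
  n = 6: C(6, 5) = 6; 6 < 512? YES
  n = 7: C(7, 5) = 21; 21 < 512? YES
  n = 8: C(8, 5) = 56; 56 < 512? YES
  n = 9: C(9, 5) = 126; 126 < 512? YES
  n = 10: C(10, 5) = 252; 252 < 512? YES
  n = 11: C(11, 5) = 462; 462 < 512? YES
  n = 12: C(12, 5) = 792; 792 < 512? NO
The largest n with C(n, 5) < 512 is n = 11 (where E[X] = 231/256 ≈ 0.902). Hence R(5, 5) > 11, i.e. R(5, 5) ≥ 12.

Largest n = 11; hence R(5, 5) > 11.


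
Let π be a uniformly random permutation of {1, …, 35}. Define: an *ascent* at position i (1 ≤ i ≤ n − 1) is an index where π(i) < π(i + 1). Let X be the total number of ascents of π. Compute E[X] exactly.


Write X = Σ X_I over i = 1, …, 34, with X_I the indicator of one ascent.
There are 34 indicators.
For each fixed i, the pair (π(i), π(i+1)) is a uniformly random ordered pair of distinct values from {1, …, 35}; by symmetry P[π(i) < π(i+1)] = 1/2.
By linearity: E[X] = 34 · (1/2) = (35 − 1) · (1/2) = 17 ≈ 17.000000.

E[X] = 17 = 17.000000.


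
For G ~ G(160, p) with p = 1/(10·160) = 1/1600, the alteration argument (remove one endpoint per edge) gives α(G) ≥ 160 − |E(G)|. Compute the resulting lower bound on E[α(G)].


E[|E(G)|] = C(160, 2)·p = 12720 · (1/1600) = 159/20.
E[α(G)] ≥ n − E[|E(G)|] = 160 − 159/20 = 3041/20.
Numerically: ≈ 152.050000.
(This is only a lower bound; the true E[α(G)] may be larger.)

E[α(G)] ≥ 3041/20 ≈ 152.050000.


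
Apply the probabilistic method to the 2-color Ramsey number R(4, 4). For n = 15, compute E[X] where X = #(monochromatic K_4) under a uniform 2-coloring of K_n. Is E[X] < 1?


E[X] = C(15, 4) · 2^{1 − 6} = 1365 · 2^{−5} = 1365/32.
As a reduced fraction: E[X] = 1365/32 ≈ 42.6562500.
Is E[X] < 1? NO.
Since E[X] ≥ 1, the first-moment bound is inconclusive at n = 15; it does NOT by itself certify R(4, 4) > 15.

E[X] = 1365/32 ≈ 42.6562500; E[X] ≥ 1; first-moment method inconclusive here.


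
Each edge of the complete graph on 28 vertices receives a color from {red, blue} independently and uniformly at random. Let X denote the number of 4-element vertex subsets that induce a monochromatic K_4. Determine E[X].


Let X = Σ_S X_S over the C(28, 4) = 20475 subsets S of size 4, where X_S = 1 if the K_4 on S is monochromatic.
For a fixed S, the K_4 on S has C(4, 2) = 6 edges. P[all 6 edges red] = (1/2)^6, and likewise for blue, so P[monochromatic] = 2·(1/2)^6 = 2^{1 − 6} = 1/32.
By linearity of expectation: E[X] = C(28, 4) · 2^{1 − 6} = 20475 · 1/32 = 20475/32.
Numerically: E[X] ≈ 639.84375.

E[X] = C(28,4)·2^(1−C(4,2)) = 20475/32 ≈ 639.84375.


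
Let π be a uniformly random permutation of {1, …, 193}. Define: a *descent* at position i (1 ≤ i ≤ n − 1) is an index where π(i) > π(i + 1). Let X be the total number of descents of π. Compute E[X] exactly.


Write X = Σ X_I over i = 1, …, 192, with X_I the indicator of one descent.
There are 192 indicators.
For each fixed i, the pair (π(i), π(i+1)) is a uniformly random ordered pair of distinct values from {1, …, 193}; by symmetry P[π(i) > π(i+1)] = 1/2.
By linearity: E[X] = 192 · (1/2) = (193 − 1) · (1/2) = 96 ≈ 96.0000.

E[X] = 96 = 96.0000.


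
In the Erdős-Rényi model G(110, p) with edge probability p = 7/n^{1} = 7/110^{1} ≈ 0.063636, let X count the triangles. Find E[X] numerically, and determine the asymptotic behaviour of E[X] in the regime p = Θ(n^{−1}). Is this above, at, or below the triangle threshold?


Number of potential triangles: C(110, 3) = 215820.
Each occurs with probability p³ ≈ (0.063636)³ ≈ 2.5770098e-04.
By linearity: E[X] = C(110, 3)·p³ ≈ 215820 · 2.5770098e-04 ≈ 55.61702.
Here α = 1, so p = 7/n is exactly at the triangle threshold p ~ 1/n. Asymptotically E[X] → c³/6 = 7³/6 = 343/6 ≈ 57.16667, a bounded constant. In this regime the triangle count is asymptotically Poisson(c³/6).

E[X] ≈ 55.61702; in regime p = Θ(1/n^{1}) E[X] stays bounded (at the triangle threshold p ~ 1/n).


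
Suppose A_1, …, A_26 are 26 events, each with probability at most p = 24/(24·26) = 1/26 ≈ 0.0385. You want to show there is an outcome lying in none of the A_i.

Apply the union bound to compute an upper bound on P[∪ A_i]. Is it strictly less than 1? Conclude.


Union bound: P[∪_{i=1}^{26} A_i] ≤ Σ_i P[A_i] ≤ 26·p = 26·(1/26) = 1.
Numerically: 1 ≈ 1.0000.
Is 1 < 1? NO.
Since the bound 1 is ≥ 1, the union bound is uninformative here; it does NOT by itself certify existence.

26·p = 1 ≈ 1.0000; existence NOT certified by the union bound.


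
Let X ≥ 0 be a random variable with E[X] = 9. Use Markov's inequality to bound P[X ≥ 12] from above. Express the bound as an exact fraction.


μ = E[X] = 9, a = 12.
Markov: P[X ≥ 12] ≤ μ/a = (9)/12 = 3/4.
Numerically: ≈ 0.750000.
(Since a = 12 > μ = 9.000000, the bound 3/4 is < 1 and informative.)

P[X ≥ 12] ≤ 3/4 ≈ 0.750000.


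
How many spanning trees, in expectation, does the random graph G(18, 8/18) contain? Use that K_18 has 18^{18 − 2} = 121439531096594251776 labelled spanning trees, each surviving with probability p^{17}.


K_18 has 18^{18 − 2} = 121439531096594251776 labelled spanning trees.
For each such spanning tree H, let X_H = 1 if all 17 edges of H are present in G. Then P[X_H = 1] = p^{17} = (4/9)^{17} = 17179869184/16677181699666569.
Summing the indicators: E[X] = Σ_H E[X_H] = 121439531096594251776 · p^{17} = 121439531096594251776 · 17179869184/16677181699666569 = 1125899906842624/9.
Numerically: E[X] ≈ 1.251e+14.

E[X] = 121439531096594251776 · (4/9)^{17} = 1125899906842624/9 ≈ 1.251e+14.


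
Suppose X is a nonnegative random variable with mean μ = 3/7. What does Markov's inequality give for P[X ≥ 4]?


μ = E[X] = 3/7, a = 4.
Markov: P[X ≥ 4] ≤ μ/a = (3/7)/4 = 3/28.
Numerically: ≈ 0.1071.
(Since a = 4 > μ = 0.4286, the bound 3/28 is < 1 and informative.)

P[X ≥ 4] ≤ 3/28 ≈ 0.1071.


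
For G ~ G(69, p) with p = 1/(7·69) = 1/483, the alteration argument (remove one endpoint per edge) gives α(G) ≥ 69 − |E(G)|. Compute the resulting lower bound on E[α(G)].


E[|E(G)|] = C(69, 2)·p = 2346 · (1/483) = 34/7.
E[α(G)] ≥ n − E[|E(G)|] = 69 − 34/7 = 449/7.
Numerically: ≈ 64.143.
(This is only a lower bound; the true E[α(G)] may be larger.)

E[α(G)] ≥ 449/7 ≈ 64.143.


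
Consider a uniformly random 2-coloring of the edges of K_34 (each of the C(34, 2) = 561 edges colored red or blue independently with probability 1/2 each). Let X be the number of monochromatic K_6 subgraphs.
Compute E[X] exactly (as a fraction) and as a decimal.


Let X = Σ_S X_S over the C(34, 6) = 1344904 subsets S of size 6, where X_S = 1 if the K_6 on S is monochromatic.
For a fixed S, the K_6 on S has C(6, 2) = 15 edges. P[all 15 edges red] = (1/2)^15, and likewise for blue, so P[monochromatic] = 2·(1/2)^15 = 2^{1 − 15} = 1/16384.
Summing: E[X] = C(34, 6) · 2^{1 − 15} = 1344904 · 1/16384 = 168113/2048.
Numerically: E[X] ≈ 82.08643.

E[X] = C(34,6)·2^(1−C(6,2)) = 168113/2048 ≈ 82.08643.


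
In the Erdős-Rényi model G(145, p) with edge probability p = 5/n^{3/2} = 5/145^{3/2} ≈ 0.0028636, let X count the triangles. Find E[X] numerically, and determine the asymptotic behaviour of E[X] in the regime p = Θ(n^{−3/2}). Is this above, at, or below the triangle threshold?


Number of potential triangles: C(145, 3) = 497640.
Each occurs with probability p³ ≈ (0.0028636)³ ≈ 2.3483023e-08.
By linearity: E[X] = C(145, 3)·p³ ≈ 497640 · 2.3483023e-08 ≈ 0.01169.
Since α = 3/2 > 1, p = c/n^{3/2} = o(1/n) is below the triangle threshold p ~ 1/n. Asymptotically E[X] ~ (c³/6)·n^{3(1−α)} = (5³/6)·n^{-1.5} → 0, so by Markov's inequality G has no triangles w.h.p.

E[X] ≈ 0.01169; in regime p = Θ(1/n^{3/2}) E[X] tends to 0 (below the triangle threshold p ~ 1/n).


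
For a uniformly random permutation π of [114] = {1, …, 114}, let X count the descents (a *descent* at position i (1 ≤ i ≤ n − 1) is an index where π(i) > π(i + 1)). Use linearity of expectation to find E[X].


Write X = Σ X_I over i = 1, …, 113, with X_I the indicator of one descent.
There are 113 indicators.
For each fixed i, the pair (π(i), π(i+1)) is a uniformly random ordered pair of distinct values from {1, …, 114}; by symmetry P[π(i) > π(i+1)] = 1/2.
By linearity: E[X] = 113 · (1/2) = (114 − 1) · (1/2) = 113/2 ≈ 56.50000.

E[X] = 113/2 = 56.50000.


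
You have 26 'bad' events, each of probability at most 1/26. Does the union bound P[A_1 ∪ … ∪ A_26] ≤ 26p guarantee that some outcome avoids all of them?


Union bound: P[∪_{i=1}^{26} A_i] ≤ Σ_i P[A_i] ≤ 26·p = 26·(1/26) = 1.
Numerically: 1 ≈ 1.000000.
Is 1 < 1? NO.
Since the bound 1 is ≥ 1, the union bound is uninformative here; it does NOT by itself certify existence.

26·p = 1 ≈ 1.000000; existence NOT certified by the union bound.


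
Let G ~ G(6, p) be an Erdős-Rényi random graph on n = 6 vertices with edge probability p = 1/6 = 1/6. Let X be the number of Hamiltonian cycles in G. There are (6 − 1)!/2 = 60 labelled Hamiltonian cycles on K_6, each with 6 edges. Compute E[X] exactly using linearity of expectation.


K_6 has (6 − 1)!/2 = 60 labelled Hamiltonian cycles.
For each such Hamiltonian cycle H, let X_H = 1 if all 6 edges of H are present in G. Then P[X_H = 1] = p^{6} = (1/6)^{6} = 1/46656.
By linearity of expectation: E[X] = Σ_H E[X_H] = 60 · p^{6} = 60 · 1/46656 = 5/3888.
Numerically: E[X] ≈ 0.001286.

E[X] = 60 · (1/6)^{6} = 5/3888 ≈ 0.001286.


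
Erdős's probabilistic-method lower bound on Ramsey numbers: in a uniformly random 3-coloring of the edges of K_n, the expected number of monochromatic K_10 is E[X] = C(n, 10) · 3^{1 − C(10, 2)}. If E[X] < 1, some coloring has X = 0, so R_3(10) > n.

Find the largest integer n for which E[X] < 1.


We need C(n, 10) · 3^{1 − 45} < 1, i.e. C(n, 10) < 3^{45 − 1} = 984770902183611232881.
Check values of n near the boundary:
  n = 571: C(571, 10) = 937951290893172842001; 937951290893172842001 < 984770902183611232881? YES
  n = 572: C(572, 10) = 954640815642161682606; 954640815642161682606 < 984770902183611232881? YES
  n = 573: C(573, 10) = 971597135635805762226; 971597135635805762226 < 984770902183611232881? YES
  n = 574: C(574, 10) = 988824035203816502691; 988824035203816502691 < 984770902183611232881? NO
The largest n with C(n, 10) < 984770902183611232881 is n = 573 (where E[X] = 35985079097622435638/36472996377170786403 ≈ 0.98662). Hence R_3(10) > 573, i.e. R_3(10) ≥ 574.

Largest n = 573; hence R_3(10) > 573.


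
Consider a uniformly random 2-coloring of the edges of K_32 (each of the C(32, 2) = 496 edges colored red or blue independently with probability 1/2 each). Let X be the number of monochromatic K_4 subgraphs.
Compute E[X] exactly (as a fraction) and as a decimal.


Let X = Σ_S X_S over the C(32, 4) = 35960 subsets S of size 4, where X_S = 1 if the K_4 on S is monochromatic.
For a fixed S, the K_4 on S has C(4, 2) = 6 edges. P[all 6 edges red] = (1/2)^6, and likewise for blue, so P[monochromatic] = 2·(1/2)^6 = 2^{1 − 6} = 1/32.
Summing: E[X] = C(32, 4) · 2^{1 − 6} = 35960 · 1/32 = 4495/4.
Numerically: E[X] ≈ 1123.750.

E[X] = C(32,4)·2^(1−C(4,2)) = 4495/4 ≈ 1123.750.


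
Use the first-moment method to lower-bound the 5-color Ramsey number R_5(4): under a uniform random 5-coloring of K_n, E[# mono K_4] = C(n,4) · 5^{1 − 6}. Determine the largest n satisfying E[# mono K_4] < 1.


We need C(n, 4) · 5^{1 − 6} < 1, i.e. C(n, 4) < 5^{6 − 1} = 3125.
Check values of n near the boundary:
  n = 16: C(16, 4) = 1820; 1820 < 3125? YES
  n = 17: C(17, 4) = 2380; 2380 < 3125? YES
  n = 18: C(18, 4) = 3060; 3060 < 3125? YES
  n = 19: C(19, 4) = 3876; 3876 < 3125? NO
  n = 20: C(20, 4) = 4845; 4845 < 3125? NO
  n = 21: C(21, 4) = 5985; 5985 < 3125? NO
The largest n with C(n, 4) < 3125 is n = 18 (where E[X] = 612/625 ≈ 0.97920). Hence R_5(4) > 18, i.e. R_5(4) ≥ 19.

Largest n = 18; hence R_5(4) > 18.


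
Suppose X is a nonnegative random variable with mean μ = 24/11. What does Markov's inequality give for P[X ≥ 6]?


μ = E[X] = 24/11, a = 6.
Markov: P[X ≥ 6] ≤ μ/a = (24/11)/6 = 4/11.
Numerically: ≈ 0.363636.
(Since a = 6 > μ = 2.181818, the bound 4/11 is < 1 and informative.)

P[X ≥ 6] ≤ 4/11 ≈ 0.363636.


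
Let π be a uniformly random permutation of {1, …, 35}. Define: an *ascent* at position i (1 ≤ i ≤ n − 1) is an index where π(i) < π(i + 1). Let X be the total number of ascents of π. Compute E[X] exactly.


Write X = Σ X_I over i = 1, …, 34, with X_I the indicator of one ascent.
There are 34 indicators.
For each fixed i, the pair (π(i), π(i+1)) is a uniformly random ordered pair of distinct values from {1, …, 35}; by symmetry P[π(i) < π(i+1)] = 1/2.
By linearity: E[X] = 34 · (1/2) = (35 − 1) · (1/2) = 17 ≈ 17.00000.

E[X] = 17 = 17.00000.


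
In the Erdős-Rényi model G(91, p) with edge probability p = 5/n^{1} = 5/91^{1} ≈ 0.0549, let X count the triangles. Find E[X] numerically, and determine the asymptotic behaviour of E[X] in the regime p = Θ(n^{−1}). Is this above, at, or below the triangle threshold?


Number of potential triangles: C(91, 3) = 121485.
Each occurs with probability p³ ≈ (0.0549)³ ≈ 1.65877e-04.
By linearity: E[X] = C(91, 3)·p³ ≈ 121485 · 1.65877e-04 ≈ 20.152.
Here α = 1, so p = 5/n is exactly at the triangle threshold p ~ 1/n. Asymptotically E[X] → c³/6 = 5³/6 = 125/6 ≈ 20.833, a bounded constant. In this regime the triangle count is asymptotically Poisson(c³/6).

E[X] ≈ 20.152; in regime p = Θ(1/n^{1}) E[X] stays bounded (at the triangle threshold p ~ 1/n).


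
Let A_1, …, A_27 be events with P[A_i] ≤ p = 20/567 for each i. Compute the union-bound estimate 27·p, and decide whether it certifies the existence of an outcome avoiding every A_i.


Union bound: P[∪_{i=1}^{27} A_i] ≤ Σ_i P[A_i] ≤ 27·p = 27·(20/567) = 20/21.
Numerically: 20/21 ≈ 0.952381.
Is 20/21 < 1? YES.
Since P[∪ A_i] ≤ 20/21 < 1, the complement has P[∩ A_i^c] ≥ 1 − 20/21 = 1/21 > 0, so some outcome avoids every A_i.

27·p = 20/21 ≈ 0.952381; existence CERTIFIED by the union bound.


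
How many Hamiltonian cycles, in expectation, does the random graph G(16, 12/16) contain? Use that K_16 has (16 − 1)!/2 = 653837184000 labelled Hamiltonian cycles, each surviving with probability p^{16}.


K_16 has (16 − 1)!/2 = 653837184000 labelled Hamiltonian cycles.
For each such Hamiltonian cycle H, let X_H = 1 if all 16 edges of H are present in G. Then P[X_H = 1] = p^{16} = (3/4)^{16} = 43046721/4294967296.
Summing the indicators: E[X] = Σ_H E[X_H] = 653837184000 · p^{16} = 653837184000 · 43046721/4294967296 = 27485885585032875/4194304.
Numerically: E[X] ≈ 6.5531e+09.

E[X] = 653837184000 · (3/4)^{16} = 27485885585032875/4194304 ≈ 6.5531e+09.


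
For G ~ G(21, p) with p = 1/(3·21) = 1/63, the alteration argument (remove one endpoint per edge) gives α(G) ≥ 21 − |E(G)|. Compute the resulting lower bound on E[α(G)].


E[|E(G)|] = C(21, 2)·p = 210 · (1/63) = 10/3.
E[α(G)] ≥ n − E[|E(G)|] = 21 − 10/3 = 53/3.
Numerically: ≈ 17.6667.
(This is only a lower bound; the true E[α(G)] may be larger.)

E[α(G)] ≥ 53/3 ≈ 17.6667.


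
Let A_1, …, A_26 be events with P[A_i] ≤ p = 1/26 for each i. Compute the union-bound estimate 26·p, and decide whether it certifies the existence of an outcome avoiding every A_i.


Union bound: P[∪_{i=1}^{26} A_i] ≤ Σ_i P[A_i] ≤ 26·p = 26·(1/26) = 1.
Numerically: 1 ≈ 1.000000.
Is 1 < 1? NO.
Since the bound 1 is ≥ 1, the union bound is uninformative here; it does NOT by itself certify existence.

26·p = 1 ≈ 1.000000; existence NOT certified by the union bound.


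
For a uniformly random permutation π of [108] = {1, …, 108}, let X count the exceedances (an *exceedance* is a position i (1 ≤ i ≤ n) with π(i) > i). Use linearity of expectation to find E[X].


Write X = Σ_{i=1}^{108} X_i, where X_i = 1_{π(i) > i}.
For each fixed i, π(i) is uniform over {1, …, 108} (marginal of a uniform permutation), so P[π(i) > i] = (n − i)/n. Summing: Σ_{i=1}^{108} (n − i)/n = (0 + 1 + … + 107)/108 = 108(108 − 1)/(2·108) = (108 − 1)/2.
Hence E[X] = Σ_{i=1}^{108} (108 − i)/108 = 107/2 ≈ 53.50000.

E[X] = 107/2 = 53.50000.


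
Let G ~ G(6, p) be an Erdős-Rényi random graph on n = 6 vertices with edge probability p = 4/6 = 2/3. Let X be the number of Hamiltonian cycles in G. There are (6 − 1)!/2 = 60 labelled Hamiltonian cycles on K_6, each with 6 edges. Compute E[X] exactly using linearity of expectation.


K_6 has (6 − 1)!/2 = 60 labelled Hamiltonian cycles.
For each such Hamiltonian cycle H, let X_H = 1 if all 6 edges of H are present in G. Then P[X_H = 1] = p^{6} = (2/3)^{6} = 64/729.
By linearity: E[X] = Σ_H E[X_H] = 60 · p^{6} = 60 · 64/729 = 1280/243.
Numerically: E[X] ≈ 5.27.

E[X] = 60 · (2/3)^{6} = 1280/243 ≈ 5.27.


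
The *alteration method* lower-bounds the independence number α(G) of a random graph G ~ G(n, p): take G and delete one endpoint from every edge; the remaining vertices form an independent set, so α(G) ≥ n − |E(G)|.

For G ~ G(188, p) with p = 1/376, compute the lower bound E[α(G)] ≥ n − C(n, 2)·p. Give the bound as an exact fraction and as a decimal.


E[|E(G)|] = C(188, 2)·p = 17578 · (1/376) = 187/4.
E[α(G)] ≥ n − E[|E(G)|] = 188 − 187/4 = 565/4.
Numerically: ≈ 141.2500.
(This is only a lower bound; the true E[α(G)] may be larger.)

E[α(G)] ≥ 565/4 ≈ 141.2500.


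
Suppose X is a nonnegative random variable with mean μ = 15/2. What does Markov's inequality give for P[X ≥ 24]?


μ = E[X] = 15/2, a = 24.
Markov: P[X ≥ 24] ≤ μ/a = (15/2)/24 = 5/16.
Numerically: ≈ 0.312.
(Since a = 24 > μ = 7.500, the bound 5/16 is < 1 and informative.)

P[X ≥ 24] ≤ 5/16 ≈ 0.312.


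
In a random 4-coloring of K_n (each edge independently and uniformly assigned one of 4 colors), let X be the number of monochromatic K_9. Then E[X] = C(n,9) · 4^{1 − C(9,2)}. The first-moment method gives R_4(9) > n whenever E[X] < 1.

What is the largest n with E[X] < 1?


We need C(n, 9) · 4^{1 − 36} < 1, i.e. C(n, 9) < 4^{36 − 1} = 1180591620717411303424.
Check values of n near the boundary:
  n = 909: C(909, 9) = 1122169012923711463931; 1122169012923711463931 < 1180591620717411303424? YES
  n = 910: C(910, 9) = 1133378248346922788210; 1133378248346922788210 < 1180591620717411303424? YES
  n = 911: C(911, 9) = 1144686900492291197405; 1144686900492291197405 < 1180591620717411303424? YES
  n = 912: C(912, 9) = 1156095740032081475120; 1156095740032081475120 < 1180591620717411303424? YES
  n = 913: C(913, 9) = 1167605542753639808390; 1167605542753639808390 < 1180591620717411303424? YES
  n = 914: C(914, 9) = 1179217089587653905932; 1179217089587653905932 < 1180591620717411303424? YES
  n = 915: C(915, 9) = 1190931166636537885130; 1190931166636537885130 < 1180591620717411303424? NO
The largest n with C(n, 9) < 1180591620717411303424 is n = 914 (where E[X] = 294804272396913476483/295147905179352825856 ≈ 0.9988357). Hence R_4(9) > 914, i.e. R_4(9) ≥ 915.

Largest n = 914; hence R_4(9) > 914.


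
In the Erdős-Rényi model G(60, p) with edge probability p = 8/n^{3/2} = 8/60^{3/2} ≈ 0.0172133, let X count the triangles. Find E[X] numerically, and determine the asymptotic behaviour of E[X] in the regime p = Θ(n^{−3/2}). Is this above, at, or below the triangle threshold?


Number of potential triangles: C(60, 3) = 34220.
Each occurs with probability p³ ≈ (0.0172133)³ ≈ 5.10022498e-06.
By linearity: E[X] = C(60, 3)·p³ ≈ 34220 · 5.10022498e-06 ≈ 0.174530.
Since α = 3/2 > 1, p = c/n^{3/2} = o(1/n) is below the triangle threshold p ~ 1/n. Asymptotically E[X] ~ (c³/6)·n^{3(1−α)} = (8³/6)·n^{-1.5} → 0, so by Markov's inequality G has no triangles w.h.p.

E[X] ≈ 0.174530; in regime p = Θ(1/n^{3/2}) E[X] tends to 0 (below the triangle threshold p ~ 1/n).


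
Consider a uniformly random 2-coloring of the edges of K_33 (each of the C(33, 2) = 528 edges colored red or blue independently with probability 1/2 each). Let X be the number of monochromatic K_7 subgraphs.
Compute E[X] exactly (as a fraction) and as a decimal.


Let X = Σ_S X_S over the C(33, 7) = 4272048 subsets S of size 7, where X_S = 1 if the K_7 on S is monochromatic.
For a fixed S, the K_7 on S has C(7, 2) = 21 edges. P[all 21 edges red] = (1/2)^21, and likewise for blue, so P[monochromatic] = 2·(1/2)^21 = 2^{1 − 21} = 1/1048576.
Summing: E[X] = C(33, 7) · 2^{1 − 21} = 4272048 · 1/1048576 = 267003/65536.
Numerically: E[X] ≈ 4.074.

E[X] = C(33,7)·2^(1−C(7,2)) = 267003/65536 ≈ 4.074.


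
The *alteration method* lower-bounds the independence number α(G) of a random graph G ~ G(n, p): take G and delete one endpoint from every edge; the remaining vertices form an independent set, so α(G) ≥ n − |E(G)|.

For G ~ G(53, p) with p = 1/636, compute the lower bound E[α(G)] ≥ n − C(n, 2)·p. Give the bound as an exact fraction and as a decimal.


E[|E(G)|] = C(53, 2)·p = 1378 · (1/636) = 13/6.
E[α(G)] ≥ n − E[|E(G)|] = 53 − 13/6 = 305/6.
Numerically: ≈ 50.8333.
(This is only a lower bound; the true E[α(G)] may be larger.)

E[α(G)] ≥ 305/6 ≈ 50.8333.


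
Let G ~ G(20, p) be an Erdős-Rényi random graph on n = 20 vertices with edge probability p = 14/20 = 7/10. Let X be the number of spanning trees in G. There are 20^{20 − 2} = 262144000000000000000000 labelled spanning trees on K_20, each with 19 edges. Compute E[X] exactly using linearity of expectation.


K_20 has 20^{20 − 2} = 262144000000000000000000 labelled spanning trees.
For each such spanning tree H, let X_H = 1 if all 19 edges of H are present in G. Then P[X_H = 1] = p^{19} = (7/10)^{19} = 11398895185373143/10000000000000000000.
Summing the indicators: E[X] = Σ_H E[X_H] = 262144000000000000000000 · p^{19} = 262144000000000000000000 · 11398895185373143/10000000000000000000 = 1494075989737228599296/5.
Numerically: E[X] ≈ 2.9882e+20.

E[X] = 262144000000000000000000 · (7/10)^{19} = 1494075989737228599296/5 ≈ 2.9882e+20.


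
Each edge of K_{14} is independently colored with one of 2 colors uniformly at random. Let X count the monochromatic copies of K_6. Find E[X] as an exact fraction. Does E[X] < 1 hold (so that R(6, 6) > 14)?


E[X] = C(14, 6) · 2^{1 − 15} = 3003 · 2^{−14} = 3003/16384.
As a reduced fraction: E[X] = 3003/16384 ≈ 0.1832886.
Is E[X] < 1? YES.
Since E[X] < 1, there exists a 2-coloring of K_{14} with no monochromatic K_6; hence R(6, 6) > 14.

E[X] = 3003/16384 ≈ 0.1832886; E[X] < 1, so R(6, 6) > 14.


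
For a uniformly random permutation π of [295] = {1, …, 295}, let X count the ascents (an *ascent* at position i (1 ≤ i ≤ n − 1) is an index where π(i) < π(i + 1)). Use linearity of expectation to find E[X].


Write X = Σ X_I over i = 1, …, 294, with X_I the indicator of one ascent.
There are 294 indicators.
For each fixed i, the pair (π(i), π(i+1)) is a uniformly random ordered pair of distinct values from {1, …, 295}; by symmetry P[π(i) < π(i+1)] = 1/2.
By linearity: E[X] = 294 · (1/2) = (295 − 1) · (1/2) = 147 ≈ 147.00000.

E[X] = 147 = 147.00000.


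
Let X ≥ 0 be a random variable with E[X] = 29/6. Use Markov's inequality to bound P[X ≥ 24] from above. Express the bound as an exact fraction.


μ = E[X] = 29/6, a = 24.
Markov: P[X ≥ 24] ≤ μ/a = (29/6)/24 = 29/144.
Numerically: ≈ 0.2014.
(Since a = 24 > μ = 4.8333, the bound 29/144 is < 1 and informative.)

P[X ≥ 24] ≤ 29/144 ≈ 0.2014.


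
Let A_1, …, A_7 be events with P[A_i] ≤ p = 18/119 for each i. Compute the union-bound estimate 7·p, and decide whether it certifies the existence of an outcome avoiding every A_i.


Union bound: P[∪_{i=1}^{7} A_i] ≤ Σ_i P[A_i] ≤ 7·p = 7·(18/119) = 18/17.
Numerically: 18/17 ≈ 1.0588.
Is 18/17 < 1? NO.
Since the bound 18/17 is ≥ 1, the union bound is uninformative here; it does NOT by itself certify existence.

7·p = 18/17 ≈ 1.0588; existence NOT certified by the union bound.


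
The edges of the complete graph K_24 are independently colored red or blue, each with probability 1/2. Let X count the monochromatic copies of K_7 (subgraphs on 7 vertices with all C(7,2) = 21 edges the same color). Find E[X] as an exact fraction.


Let X = Σ_S X_S over the C(24, 7) = 346104 subsets S of size 7, where X_S = 1 if the K_7 on S is monochromatic.
For a fixed S, the K_7 on S has C(7, 2) = 21 edges. P[all 21 edges red] = (1/2)^21, and likewise for blue, so P[monochromatic] = 2·(1/2)^21 = 2^{1 − 21} = 1/1048576.
By linearity: E[X] = C(24, 7) · 2^{1 − 21} = 346104 · 1/1048576 = 43263/131072.
Numerically: E[X] ≈ 0.3301.

E[X] = C(24,7)·2^(1−C(7,2)) = 43263/131072 ≈ 0.3301.


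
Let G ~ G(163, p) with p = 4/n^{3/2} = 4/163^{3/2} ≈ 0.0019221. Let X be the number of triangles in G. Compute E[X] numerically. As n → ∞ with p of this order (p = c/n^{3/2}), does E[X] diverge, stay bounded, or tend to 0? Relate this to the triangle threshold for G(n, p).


Number of potential triangles: C(163, 3) = 708561.
Each occurs with probability p³ ≈ (0.0019221)³ ≈ 7.1012656e-09.
By linearity: E[X] = C(163, 3)·p³ ≈ 708561 · 7.1012656e-09 ≈ 0.00503.
Since α = 3/2 > 1, p = c/n^{3/2} = o(1/n) is below the triangle threshold p ~ 1/n. Asymptotically E[X] ~ (c³/6)·n^{3(1−α)} = (4³/6)·n^{-1.5} → 0, so by Markov's inequality G has no triangles w.h.p.

E[X] ≈ 0.00503; in regime p = Θ(1/n^{3/2}) E[X] tends to 0 (below the triangle threshold p ~ 1/n).


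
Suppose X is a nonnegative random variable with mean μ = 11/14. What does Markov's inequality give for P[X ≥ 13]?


μ = E[X] = 11/14, a = 13.
Markov: P[X ≥ 13] ≤ μ/a = (11/14)/13 = 11/182.
Numerically: ≈ 0.0604.
(Since a = 13 > μ = 0.7857, the bound 11/182 is < 1 and informative.)

P[X ≥ 13] ≤ 11/182 ≈ 0.0604.


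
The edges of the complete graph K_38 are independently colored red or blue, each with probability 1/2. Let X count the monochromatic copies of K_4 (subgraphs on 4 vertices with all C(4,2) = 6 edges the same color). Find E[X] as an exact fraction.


Let X = Σ_S X_S over the C(38, 4) = 73815 subsets S of size 4, where X_S = 1 if the K_4 on S is monochromatic.
For a fixed S, the K_4 on S has C(4, 2) = 6 edges. P[all 6 edges red] = (1/2)^6, and likewise for blue, so P[monochromatic] = 2·(1/2)^6 = 2^{1 − 6} = 1/32.
By linearity: E[X] = C(38, 4) · 2^{1 − 6} = 73815 · 1/32 = 73815/32.
Numerically: E[X] ≈ 2306.71875.

E[X] = C(38,4)·2^(1−C(4,2)) = 73815/32 ≈ 2306.71875.


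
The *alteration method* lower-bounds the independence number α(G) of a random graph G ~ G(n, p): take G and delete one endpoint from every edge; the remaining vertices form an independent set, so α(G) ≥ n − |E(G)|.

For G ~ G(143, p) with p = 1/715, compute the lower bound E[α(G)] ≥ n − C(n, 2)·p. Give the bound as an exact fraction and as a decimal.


E[|E(G)|] = C(143, 2)·p = 10153 · (1/715) = 71/5.
E[α(G)] ≥ n − E[|E(G)|] = 143 − 71/5 = 644/5.
Numerically: ≈ 128.800000.
(This is only a lower bound; the true E[α(G)] may be larger.)

E[α(G)] ≥ 644/5 ≈ 128.800000.


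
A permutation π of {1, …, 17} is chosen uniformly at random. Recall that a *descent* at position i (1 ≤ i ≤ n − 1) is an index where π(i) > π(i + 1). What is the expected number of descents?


Write X = Σ X_I over i = 1, …, 16, with X_I the indicator of one descent.
There are 16 indicators.
For each fixed i, the pair (π(i), π(i+1)) is a uniformly random ordered pair of distinct values from {1, …, 17}; by symmetry P[π(i) > π(i+1)] = 1/2.
By linearity: E[X] = 16 · (1/2) = (17 − 1) · (1/2) = 8 ≈ 8.00000.

E[X] = 8 = 8.00000.


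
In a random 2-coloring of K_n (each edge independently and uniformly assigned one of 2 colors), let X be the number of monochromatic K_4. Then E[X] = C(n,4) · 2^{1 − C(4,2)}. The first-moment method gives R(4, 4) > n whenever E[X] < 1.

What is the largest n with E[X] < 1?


We need C(n, 4) · 2^{1 − 6} < 1, i.e. C(n, 4) < 2^{6 − 1} = 32.
Check values of n near the boundary:
  n = 5: C(5, 4) = 5; 5 < 32? YES
  n = 6: C(6, 4) = 15; 15 < 32? YES
  n = 7: C(7, 4) = 35; 35 < 32? NO
  n = 8: C(8, 4) = 70; 70 < 32? NO
  n = 9: C(9, 4) = 126; 126 < 32? NO
The largest n with C(n, 4) < 32 is n = 6 (where E[X] = 15/32 ≈ 0.468750). Hence R(4, 4) > 6, i.e. R(4, 4) ≥ 7.

Largest n = 6; hence R(4, 4) > 6.


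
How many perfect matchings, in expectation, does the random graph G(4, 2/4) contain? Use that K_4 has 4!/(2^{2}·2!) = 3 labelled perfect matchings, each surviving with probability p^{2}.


K_4 has 4!/(2^{2}·2!) = 3 labelled perfect matchings.
For each such perfect matching H, let X_H = 1 if all 2 edges of H are present in G. Then P[X_H = 1] = p^{2} = (1/2)^{2} = 1/4.
By linearity: E[X] = Σ_H E[X_H] = 3 · p^{2} = 3 · 1/4 = 3/4.
Numerically: E[X] ≈ 0.75.

E[X] = 3 · (1/2)^{2} = 3/4 ≈ 0.75.


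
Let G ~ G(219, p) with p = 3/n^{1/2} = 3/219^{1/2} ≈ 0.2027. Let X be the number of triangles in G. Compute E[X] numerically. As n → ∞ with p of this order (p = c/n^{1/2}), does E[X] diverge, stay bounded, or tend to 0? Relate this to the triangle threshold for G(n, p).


Number of potential triangles: C(219, 3) = 1726669.
Each occurs with probability p³ ≈ (0.2027)³ ≈ 8.331009e-03.
By linearity: E[X] = C(219, 3)·p³ ≈ 1726669 · 8.331009e-03 ≈ 14384.8946.
Since α = 1/2 < 1, p = c/n^{1/2} ≫ 1/n is above the triangle threshold p ~ 1/n. Asymptotically E[X] ~ (c³/6)·n^{3(1−α)} = (3³/6)·n^{1.5} → ∞; triangles are abundant w.h.p.

E[X] ≈ 14384.8946; in regime p = Θ(1/n^{1/2}) E[X] diverges (above the triangle threshold p ~ 1/n).


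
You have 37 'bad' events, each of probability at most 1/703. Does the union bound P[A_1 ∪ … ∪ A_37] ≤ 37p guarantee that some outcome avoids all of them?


Union bound: P[∪_{i=1}^{37} A_i] ≤ Σ_i P[A_i] ≤ 37·p = 37·(1/703) = 1/19.
Numerically: 1/19 ≈ 0.0526.
Is 1/19 < 1? YES.
Since P[∪ A_i] ≤ 1/19 < 1, the complement has P[∩ A_i^c] ≥ 1 − 1/19 = 18/19 > 0, so some outcome avoids every A_i.

37·p = 1/19 ≈ 0.0526; existence CERTIFIED by the union bound.


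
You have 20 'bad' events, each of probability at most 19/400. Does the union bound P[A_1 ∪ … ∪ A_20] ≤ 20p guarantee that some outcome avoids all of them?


Union bound: P[∪_{i=1}^{20} A_i] ≤ Σ_i P[A_i] ≤ 20·p = 20·(19/400) = 19/20.
Numerically: 19/20 ≈ 0.95000.
Is 19/20 < 1? YES.
Since P[∪ A_i] ≤ 19/20 < 1, the complement has P[∩ A_i^c] ≥ 1 − 19/20 = 1/20 > 0, so some outcome avoids every A_i.

20·p = 19/20 ≈ 0.95000; existence CERTIFIED by the union bound.


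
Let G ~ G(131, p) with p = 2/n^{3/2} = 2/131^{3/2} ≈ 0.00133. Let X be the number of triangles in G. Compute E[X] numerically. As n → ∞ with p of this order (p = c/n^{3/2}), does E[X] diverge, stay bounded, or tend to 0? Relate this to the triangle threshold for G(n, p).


Number of potential triangles: C(131, 3) = 366145.
Each occurs with probability p³ ≈ (0.00133)³ ≈ 2.37339e-09.
By linearity: E[X] = C(131, 3)·p³ ≈ 366145 · 2.37339e-09 ≈ 0.001.
Since α = 3/2 > 1, p = c/n^{3/2} = o(1/n) is below the triangle threshold p ~ 1/n. Asymptotically E[X] ~ (c³/6)·n^{3(1−α)} = (2³/6)·n^{-1.5} → 0, so by Markov's inequality G has no triangles w.h.p.

E[X] ≈ 0.001; in regime p = Θ(1/n^{3/2}) E[X] tends to 0 (below the triangle threshold p ~ 1/n).


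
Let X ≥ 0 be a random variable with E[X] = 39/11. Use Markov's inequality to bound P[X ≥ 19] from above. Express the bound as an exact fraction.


μ = E[X] = 39/11, a = 19.
Markov: P[X ≥ 19] ≤ μ/a = (39/11)/19 = 39/209.
Numerically: ≈ 0.18660.
(Since a = 19 > μ = 3.54545, the bound 39/209 is < 1 and informative.)

P[X ≥ 19] ≤ 39/209 ≈ 0.18660.


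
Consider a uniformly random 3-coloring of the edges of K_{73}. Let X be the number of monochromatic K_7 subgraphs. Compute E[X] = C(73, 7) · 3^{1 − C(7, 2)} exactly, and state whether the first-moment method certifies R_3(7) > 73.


E[X] = C(73, 7) · 3^{1 − 21} = 1629348612 · 3^{−20} = 1629348612/3486784401.
As a reduced fraction: E[X] = 543116204/1162261467 ≈ 0.467293.
Is E[X] < 1? YES.
Since E[X] < 1, there exists a 3-coloring of K_{73} with no monochromatic K_7; hence R_3(7) > 73.

E[X] = 543116204/1162261467 ≈ 0.467293; E[X] < 1, so R_3(7) > 73.


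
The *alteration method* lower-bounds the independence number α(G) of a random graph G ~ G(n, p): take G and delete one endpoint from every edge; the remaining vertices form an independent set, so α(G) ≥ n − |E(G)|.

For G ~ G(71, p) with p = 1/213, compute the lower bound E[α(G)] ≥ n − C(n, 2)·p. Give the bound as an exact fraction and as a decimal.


E[|E(G)|] = C(71, 2)·p = 2485 · (1/213) = 35/3.
E[α(G)] ≥ n − E[|E(G)|] = 71 − 35/3 = 178/3.
Numerically: ≈ 59.3333.
(This is only a lower bound; the true E[α(G)] may be larger.)

E[α(G)] ≥ 178/3 ≈ 59.3333.
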